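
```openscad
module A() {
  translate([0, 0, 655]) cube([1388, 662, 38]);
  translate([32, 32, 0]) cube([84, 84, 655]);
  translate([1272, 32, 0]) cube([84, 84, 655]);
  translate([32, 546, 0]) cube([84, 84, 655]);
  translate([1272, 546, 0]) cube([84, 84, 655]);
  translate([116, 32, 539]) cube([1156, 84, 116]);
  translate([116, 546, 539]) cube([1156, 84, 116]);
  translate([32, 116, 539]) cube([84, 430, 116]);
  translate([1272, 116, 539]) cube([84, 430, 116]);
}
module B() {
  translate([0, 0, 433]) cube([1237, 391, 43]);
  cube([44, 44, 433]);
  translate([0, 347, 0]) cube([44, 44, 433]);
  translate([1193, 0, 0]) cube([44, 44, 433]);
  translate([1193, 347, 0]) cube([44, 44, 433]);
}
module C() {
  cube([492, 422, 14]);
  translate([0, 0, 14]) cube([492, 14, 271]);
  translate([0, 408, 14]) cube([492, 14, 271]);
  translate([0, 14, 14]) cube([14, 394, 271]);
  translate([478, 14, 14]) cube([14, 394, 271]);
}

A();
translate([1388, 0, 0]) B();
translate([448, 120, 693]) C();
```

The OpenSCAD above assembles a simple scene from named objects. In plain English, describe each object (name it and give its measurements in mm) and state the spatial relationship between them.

A is a rectangular dining table. The top is 1388×662×38 mm with its upper surface at z = 693 mm. It stands on four 84×84 mm square legs, each inset 32 mm from the nearest pair of top edges, running from the floor to the underside of the top. Four apron rails, 84 mm thick and 116 mm tall, run between adjacent legs with their top edges flush with the underside of the top and their outer faces flush with the legs' outer faces.

B is a bench: a 1237×391 mm seat slab, 43 mm thick, top at z = 476 mm, on four 44×44 mm square legs flush with the seat corners and standing on z = 0.

C is an open storage box with external size 492×422×285 mm and wall thickness 14 mm (the base is also 14 mm thick). The base covers the whole footprint; the four walls stand on the base, with the y-facing walls full-width and the x-facing walls fitting between their inner faces.

The bench is against the table's +x side, with their −y faces flush. The open box is on top of the table, centred.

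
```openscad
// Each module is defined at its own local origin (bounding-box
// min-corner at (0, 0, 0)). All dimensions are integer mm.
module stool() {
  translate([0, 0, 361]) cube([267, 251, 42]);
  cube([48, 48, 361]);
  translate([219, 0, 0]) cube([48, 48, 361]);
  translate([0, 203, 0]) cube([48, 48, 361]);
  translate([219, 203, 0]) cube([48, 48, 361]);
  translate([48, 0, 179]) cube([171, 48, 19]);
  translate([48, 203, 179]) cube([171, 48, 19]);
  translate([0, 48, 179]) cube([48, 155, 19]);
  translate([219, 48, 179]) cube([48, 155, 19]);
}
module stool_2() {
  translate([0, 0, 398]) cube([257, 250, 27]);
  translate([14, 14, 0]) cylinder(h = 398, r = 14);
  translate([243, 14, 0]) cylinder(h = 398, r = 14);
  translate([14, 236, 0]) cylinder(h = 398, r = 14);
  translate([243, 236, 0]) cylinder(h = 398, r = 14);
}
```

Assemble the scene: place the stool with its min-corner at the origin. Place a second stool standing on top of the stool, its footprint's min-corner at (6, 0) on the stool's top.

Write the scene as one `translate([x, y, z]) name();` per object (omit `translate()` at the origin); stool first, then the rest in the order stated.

stool();
translate([6, 0, 403]) stool_2();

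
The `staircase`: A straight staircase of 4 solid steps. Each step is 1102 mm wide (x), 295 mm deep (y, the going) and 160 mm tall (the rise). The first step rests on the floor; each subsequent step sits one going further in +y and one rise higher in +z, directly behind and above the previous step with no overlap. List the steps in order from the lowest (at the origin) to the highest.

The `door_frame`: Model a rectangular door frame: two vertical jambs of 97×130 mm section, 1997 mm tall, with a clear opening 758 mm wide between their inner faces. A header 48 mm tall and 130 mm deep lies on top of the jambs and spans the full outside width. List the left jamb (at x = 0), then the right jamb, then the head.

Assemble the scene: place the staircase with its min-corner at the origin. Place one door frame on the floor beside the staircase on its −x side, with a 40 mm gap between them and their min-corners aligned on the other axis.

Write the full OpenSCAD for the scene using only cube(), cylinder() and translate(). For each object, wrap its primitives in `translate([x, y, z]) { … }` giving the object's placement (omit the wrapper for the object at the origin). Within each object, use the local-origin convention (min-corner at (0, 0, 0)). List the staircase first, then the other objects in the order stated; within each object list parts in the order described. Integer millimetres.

cube([1102, 295, 160]);
translate([0, 295, 160]) cube([1102, 295, 160]);
translate([0, 590, 320]) cube([1102, 295, 160]);
translate([0, 885, 480]) cube([1102, 295, 160]);
translate([-992, 0, 0]) {
  cube([97, 130, 1997]);
  translate([855, 0, 0]) cube([97, 130, 1997]);
  translate([0, 0, 1997]) cube([952, 130, 48]);
}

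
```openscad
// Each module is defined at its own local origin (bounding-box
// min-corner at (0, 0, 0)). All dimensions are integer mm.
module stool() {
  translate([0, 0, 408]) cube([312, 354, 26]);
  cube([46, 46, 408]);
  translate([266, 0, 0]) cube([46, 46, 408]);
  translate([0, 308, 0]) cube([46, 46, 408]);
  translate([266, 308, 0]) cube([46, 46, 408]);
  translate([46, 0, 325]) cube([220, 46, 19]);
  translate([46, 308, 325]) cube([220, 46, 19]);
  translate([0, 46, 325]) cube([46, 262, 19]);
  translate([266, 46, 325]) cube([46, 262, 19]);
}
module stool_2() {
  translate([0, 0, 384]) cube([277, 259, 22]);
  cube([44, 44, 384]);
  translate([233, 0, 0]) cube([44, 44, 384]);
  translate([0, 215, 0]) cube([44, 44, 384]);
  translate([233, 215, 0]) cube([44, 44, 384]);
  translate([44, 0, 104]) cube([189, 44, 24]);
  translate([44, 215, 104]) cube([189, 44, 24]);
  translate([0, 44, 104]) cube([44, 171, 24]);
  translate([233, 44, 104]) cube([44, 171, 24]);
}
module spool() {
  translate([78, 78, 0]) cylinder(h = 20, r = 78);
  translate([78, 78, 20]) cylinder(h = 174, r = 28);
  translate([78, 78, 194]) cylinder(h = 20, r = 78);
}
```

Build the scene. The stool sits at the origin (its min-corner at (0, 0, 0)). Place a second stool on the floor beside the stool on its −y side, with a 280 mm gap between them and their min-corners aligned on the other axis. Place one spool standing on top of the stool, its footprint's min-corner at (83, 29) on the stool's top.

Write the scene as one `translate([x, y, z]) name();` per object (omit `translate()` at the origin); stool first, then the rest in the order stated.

stool();
translate([0, -539, 0]) stool_2();
translate([83, 29, 434]) spool();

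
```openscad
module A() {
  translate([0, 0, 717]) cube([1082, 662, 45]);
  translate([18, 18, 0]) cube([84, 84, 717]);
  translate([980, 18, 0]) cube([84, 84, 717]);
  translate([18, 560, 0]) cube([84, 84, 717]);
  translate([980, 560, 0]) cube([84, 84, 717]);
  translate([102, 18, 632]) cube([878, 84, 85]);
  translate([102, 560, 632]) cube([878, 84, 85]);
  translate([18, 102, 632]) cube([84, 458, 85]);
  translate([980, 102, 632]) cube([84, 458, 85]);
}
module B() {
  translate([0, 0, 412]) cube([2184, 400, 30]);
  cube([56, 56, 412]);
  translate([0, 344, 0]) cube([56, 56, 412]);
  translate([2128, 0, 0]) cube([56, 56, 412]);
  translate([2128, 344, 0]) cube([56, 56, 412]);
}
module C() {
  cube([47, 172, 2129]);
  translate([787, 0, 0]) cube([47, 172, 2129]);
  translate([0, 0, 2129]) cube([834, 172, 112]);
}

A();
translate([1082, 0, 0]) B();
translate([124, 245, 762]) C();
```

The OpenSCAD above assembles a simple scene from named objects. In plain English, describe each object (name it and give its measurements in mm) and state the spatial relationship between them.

A is a table with a 1082×662 mm rectangular top, 45 mm thick, top surface at z = 762 mm, supported by four 84×84 mm square legs, each inset 18 mm from the nearest pair of top edges, running from the floor. Four apron rails, 84 mm thick and 85 mm tall, run between adjacent legs with their top edges flush with the underside of the top and their outer faces flush with the legs' outer faces.

B is a bench: a 2184×400 mm seat slab, 30 mm thick, top at z = 442 mm, on four 56×56 mm square legs flush with the seat corners and standing on z = 0.

C is a door frame. The clear opening is 740 mm wide and 2129 mm high. Two 47 mm wide jambs, 172 mm deep, stand either side of the opening from the floor to the top of the opening. A 112 mm thick head sits across the top of both jambs, spanning the full outside width of the frame.

The bench is against the table's +x side, with their −y faces flush. The door frame is on top of the table, centred.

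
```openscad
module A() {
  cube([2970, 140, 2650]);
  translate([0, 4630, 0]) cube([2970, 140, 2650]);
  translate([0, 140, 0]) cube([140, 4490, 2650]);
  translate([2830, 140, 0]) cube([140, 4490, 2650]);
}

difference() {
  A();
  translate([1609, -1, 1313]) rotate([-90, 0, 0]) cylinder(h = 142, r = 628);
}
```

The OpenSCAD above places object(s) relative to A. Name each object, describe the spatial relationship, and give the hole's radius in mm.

The subtracted cylinder has r = 628 mm.

A is a house frame. The house frame has a circular hole through its front wall. The hole's radius is 628 mm.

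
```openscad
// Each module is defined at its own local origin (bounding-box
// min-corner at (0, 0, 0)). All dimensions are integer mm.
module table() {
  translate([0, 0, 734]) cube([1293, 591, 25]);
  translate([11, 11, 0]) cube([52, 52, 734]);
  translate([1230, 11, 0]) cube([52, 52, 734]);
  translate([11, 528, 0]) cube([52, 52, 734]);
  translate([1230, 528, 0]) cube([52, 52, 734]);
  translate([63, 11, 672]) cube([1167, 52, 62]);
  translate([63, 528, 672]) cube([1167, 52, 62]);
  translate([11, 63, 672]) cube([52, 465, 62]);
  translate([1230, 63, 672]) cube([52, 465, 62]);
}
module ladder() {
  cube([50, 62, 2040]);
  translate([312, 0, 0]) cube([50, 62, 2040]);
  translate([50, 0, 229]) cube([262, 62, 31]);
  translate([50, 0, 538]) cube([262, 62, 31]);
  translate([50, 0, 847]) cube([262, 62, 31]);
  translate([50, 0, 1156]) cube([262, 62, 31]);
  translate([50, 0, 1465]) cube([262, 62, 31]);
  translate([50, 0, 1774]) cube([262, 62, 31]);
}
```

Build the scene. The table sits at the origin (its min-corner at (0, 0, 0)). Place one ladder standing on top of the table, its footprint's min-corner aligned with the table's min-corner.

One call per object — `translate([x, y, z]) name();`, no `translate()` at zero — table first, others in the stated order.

table();
translate([0, 0, 759]) ladder();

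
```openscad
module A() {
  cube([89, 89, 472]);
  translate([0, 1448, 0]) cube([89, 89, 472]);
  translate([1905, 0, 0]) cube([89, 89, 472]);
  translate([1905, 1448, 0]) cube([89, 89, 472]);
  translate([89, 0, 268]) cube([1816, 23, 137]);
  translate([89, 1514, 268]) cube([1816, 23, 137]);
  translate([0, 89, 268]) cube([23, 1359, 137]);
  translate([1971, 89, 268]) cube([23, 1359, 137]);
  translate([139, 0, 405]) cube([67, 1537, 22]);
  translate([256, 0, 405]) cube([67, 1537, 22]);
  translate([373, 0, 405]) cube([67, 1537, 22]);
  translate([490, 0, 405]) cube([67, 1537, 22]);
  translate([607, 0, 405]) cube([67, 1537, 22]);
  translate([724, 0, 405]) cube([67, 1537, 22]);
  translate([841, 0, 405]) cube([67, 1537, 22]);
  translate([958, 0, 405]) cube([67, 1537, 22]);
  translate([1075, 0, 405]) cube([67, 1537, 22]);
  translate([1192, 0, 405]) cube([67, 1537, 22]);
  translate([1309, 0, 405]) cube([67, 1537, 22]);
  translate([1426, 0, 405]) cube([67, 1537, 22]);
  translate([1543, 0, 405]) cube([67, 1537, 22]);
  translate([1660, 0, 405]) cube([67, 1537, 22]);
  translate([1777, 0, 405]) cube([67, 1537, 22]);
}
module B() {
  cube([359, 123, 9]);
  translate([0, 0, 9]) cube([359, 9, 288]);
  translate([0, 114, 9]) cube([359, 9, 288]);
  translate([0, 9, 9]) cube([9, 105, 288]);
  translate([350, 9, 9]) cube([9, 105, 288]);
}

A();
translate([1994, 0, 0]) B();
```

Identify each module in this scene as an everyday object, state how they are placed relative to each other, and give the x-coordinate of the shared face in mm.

A is a bed frame. B is an open box. The open box is against the bed frame's +x side, with their −y faces flush. The x-coordinate of the shared face is 1994 mm.

The bed frame's +x face and the open box's −x face are both at x = 1994 mm.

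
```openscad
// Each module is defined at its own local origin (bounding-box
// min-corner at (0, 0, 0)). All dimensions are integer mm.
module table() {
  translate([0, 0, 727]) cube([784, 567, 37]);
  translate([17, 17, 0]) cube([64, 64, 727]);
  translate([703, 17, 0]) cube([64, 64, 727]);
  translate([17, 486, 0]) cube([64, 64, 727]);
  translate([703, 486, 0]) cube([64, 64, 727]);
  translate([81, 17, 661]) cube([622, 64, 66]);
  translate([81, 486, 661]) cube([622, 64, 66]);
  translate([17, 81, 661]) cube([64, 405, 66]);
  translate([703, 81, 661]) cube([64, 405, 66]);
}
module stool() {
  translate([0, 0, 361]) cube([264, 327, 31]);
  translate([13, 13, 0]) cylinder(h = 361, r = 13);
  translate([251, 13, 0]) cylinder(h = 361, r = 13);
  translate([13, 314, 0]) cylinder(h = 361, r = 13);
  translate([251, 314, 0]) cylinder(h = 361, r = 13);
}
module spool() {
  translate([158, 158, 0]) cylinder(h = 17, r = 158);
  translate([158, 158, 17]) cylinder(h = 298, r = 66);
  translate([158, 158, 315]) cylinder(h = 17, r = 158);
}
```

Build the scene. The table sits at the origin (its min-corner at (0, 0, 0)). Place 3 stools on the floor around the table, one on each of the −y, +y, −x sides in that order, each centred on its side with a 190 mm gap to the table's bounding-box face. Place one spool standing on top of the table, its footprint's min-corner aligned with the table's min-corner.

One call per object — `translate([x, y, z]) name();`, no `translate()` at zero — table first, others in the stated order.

table();
translate([260, -517, 0]) stool();
translate([260, 757, 0]) stool();
translate([-454, 120, 0]) stool();
translate([0, 0, 764]) spool();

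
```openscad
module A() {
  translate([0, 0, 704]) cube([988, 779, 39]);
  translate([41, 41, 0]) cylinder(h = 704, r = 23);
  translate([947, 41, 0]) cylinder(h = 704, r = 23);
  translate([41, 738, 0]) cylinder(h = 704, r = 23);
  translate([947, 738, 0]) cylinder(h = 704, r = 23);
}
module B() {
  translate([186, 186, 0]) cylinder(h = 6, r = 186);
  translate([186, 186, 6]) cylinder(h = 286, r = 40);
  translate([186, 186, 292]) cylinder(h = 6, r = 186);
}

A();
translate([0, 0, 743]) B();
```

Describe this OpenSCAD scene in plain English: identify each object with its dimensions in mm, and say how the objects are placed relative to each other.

A is a table: top 988 mm (x) × 779 mm (y), 39 mm thick, upper face at z = 743 mm, on four round legs of 46 mm diameter, each leg's bounding box inset 18 mm from the nearest pair of top edges, running from z = 0 to the bottom of the top.

B is a spool: two coaxial disc flanges of radius 186 mm and thickness 6 mm, joined by a core cylinder of radius 40 mm and height 286 mm. The lower flange rests on z = 0 and the three cylinders share a vertical axis.

The spool is on top of the table.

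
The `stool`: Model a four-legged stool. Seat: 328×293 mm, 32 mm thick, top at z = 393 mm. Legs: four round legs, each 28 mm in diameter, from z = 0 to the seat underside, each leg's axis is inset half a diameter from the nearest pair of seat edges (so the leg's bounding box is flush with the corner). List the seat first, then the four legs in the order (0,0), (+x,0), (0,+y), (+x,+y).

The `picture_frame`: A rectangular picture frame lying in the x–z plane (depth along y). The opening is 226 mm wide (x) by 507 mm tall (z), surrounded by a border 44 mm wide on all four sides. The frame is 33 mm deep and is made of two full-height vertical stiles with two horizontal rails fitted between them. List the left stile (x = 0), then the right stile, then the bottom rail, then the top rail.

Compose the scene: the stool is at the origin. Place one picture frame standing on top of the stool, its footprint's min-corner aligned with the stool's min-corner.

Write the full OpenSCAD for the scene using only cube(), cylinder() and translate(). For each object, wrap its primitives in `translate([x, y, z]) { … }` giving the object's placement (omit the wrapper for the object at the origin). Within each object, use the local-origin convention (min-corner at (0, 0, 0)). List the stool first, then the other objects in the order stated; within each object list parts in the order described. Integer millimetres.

translate([0, 0, 361]) cube([328, 293, 32]);
translate([14, 14, 0]) cylinder(h = 361, r = 14);
translate([314, 14, 0]) cylinder(h = 361, r = 14);
translate([14, 279, 0]) cylinder(h = 361, r = 14);
translate([314, 279, 0]) cylinder(h = 361, r = 14);
translate([0, 0, 393]) {
  cube([44, 33, 595]);
  translate([270, 0, 0]) cube([44, 33, 595]);
  translate([44, 0, 0]) cube([226, 33, 44]);
  translate([44, 0, 551]) cube([226, 33, 44]);
}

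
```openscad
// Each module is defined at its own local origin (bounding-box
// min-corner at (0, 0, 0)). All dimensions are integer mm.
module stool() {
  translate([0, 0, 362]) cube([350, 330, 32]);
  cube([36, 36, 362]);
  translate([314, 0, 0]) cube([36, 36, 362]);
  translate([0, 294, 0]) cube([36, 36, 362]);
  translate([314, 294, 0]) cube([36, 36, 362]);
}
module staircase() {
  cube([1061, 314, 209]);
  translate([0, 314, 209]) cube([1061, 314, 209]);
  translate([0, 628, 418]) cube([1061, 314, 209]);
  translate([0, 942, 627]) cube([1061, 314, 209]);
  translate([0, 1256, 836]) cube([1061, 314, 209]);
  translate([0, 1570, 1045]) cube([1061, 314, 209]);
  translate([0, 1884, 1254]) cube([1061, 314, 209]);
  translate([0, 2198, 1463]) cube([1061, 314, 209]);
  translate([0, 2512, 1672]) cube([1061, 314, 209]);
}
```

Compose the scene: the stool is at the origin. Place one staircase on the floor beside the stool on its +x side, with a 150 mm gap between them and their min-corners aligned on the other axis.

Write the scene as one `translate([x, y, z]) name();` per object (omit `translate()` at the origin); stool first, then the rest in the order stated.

stool();
translate([500, 0, 0]) staircase();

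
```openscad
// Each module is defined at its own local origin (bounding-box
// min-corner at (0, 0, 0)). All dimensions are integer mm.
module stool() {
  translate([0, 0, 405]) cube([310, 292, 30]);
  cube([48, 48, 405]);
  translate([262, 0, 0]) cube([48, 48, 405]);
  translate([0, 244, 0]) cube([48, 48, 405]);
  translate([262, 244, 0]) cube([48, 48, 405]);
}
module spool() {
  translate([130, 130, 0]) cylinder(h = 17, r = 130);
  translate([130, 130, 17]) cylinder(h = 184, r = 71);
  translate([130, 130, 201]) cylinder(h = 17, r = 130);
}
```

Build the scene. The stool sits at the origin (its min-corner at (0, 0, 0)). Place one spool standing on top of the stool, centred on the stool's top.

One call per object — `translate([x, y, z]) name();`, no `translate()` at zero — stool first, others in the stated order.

stool();
translate([25, 16, 435]) spool();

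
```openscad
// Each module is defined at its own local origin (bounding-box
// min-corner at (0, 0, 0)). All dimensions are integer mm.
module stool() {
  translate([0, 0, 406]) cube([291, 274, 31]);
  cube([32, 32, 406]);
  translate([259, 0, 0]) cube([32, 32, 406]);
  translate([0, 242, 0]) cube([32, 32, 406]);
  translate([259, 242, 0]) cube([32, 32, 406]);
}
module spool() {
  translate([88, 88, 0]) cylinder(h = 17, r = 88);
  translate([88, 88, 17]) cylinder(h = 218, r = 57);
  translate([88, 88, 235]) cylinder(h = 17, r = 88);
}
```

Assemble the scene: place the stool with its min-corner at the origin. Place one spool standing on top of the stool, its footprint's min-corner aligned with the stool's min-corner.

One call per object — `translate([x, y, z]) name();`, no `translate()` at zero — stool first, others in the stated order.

stool();
translate([0, 0, 437]) spool();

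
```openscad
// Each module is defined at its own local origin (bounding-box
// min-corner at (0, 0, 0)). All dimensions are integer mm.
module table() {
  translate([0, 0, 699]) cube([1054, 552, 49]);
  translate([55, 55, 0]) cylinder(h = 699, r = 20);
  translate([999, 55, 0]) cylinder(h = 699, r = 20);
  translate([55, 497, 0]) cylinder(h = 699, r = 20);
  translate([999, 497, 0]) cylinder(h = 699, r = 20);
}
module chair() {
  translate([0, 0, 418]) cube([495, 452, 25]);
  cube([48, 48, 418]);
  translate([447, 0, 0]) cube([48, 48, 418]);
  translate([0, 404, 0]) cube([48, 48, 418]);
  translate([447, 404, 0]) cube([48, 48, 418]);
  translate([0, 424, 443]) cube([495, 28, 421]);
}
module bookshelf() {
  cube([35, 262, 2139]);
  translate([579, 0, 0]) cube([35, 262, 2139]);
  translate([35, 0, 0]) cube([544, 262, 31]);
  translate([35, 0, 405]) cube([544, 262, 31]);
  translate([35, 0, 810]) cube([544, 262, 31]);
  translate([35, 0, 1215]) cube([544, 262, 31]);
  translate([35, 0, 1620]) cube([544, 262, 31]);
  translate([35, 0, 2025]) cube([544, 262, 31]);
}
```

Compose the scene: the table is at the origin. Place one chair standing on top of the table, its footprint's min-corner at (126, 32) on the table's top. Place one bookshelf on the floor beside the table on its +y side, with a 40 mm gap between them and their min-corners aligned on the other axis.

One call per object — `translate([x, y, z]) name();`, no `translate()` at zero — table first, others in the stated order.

table();
translate([126, 32, 748]) chair();
translate([0, 592, 0]) bookshelf();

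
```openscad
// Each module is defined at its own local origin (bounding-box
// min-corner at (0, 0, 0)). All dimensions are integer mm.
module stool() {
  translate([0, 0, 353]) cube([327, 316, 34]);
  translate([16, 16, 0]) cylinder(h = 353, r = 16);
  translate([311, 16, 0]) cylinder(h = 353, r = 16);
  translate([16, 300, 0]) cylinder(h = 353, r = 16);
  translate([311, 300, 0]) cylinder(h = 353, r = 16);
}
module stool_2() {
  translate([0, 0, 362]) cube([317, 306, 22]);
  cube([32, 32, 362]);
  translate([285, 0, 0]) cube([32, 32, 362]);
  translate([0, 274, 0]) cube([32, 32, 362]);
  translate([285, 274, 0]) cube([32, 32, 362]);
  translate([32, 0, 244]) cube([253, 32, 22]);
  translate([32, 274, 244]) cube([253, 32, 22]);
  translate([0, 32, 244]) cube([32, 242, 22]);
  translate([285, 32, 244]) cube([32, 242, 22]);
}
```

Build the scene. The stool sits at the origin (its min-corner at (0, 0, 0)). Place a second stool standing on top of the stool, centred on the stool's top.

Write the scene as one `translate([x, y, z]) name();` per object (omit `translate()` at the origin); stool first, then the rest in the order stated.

stool();
translate([5, 5, 387]) stool_2();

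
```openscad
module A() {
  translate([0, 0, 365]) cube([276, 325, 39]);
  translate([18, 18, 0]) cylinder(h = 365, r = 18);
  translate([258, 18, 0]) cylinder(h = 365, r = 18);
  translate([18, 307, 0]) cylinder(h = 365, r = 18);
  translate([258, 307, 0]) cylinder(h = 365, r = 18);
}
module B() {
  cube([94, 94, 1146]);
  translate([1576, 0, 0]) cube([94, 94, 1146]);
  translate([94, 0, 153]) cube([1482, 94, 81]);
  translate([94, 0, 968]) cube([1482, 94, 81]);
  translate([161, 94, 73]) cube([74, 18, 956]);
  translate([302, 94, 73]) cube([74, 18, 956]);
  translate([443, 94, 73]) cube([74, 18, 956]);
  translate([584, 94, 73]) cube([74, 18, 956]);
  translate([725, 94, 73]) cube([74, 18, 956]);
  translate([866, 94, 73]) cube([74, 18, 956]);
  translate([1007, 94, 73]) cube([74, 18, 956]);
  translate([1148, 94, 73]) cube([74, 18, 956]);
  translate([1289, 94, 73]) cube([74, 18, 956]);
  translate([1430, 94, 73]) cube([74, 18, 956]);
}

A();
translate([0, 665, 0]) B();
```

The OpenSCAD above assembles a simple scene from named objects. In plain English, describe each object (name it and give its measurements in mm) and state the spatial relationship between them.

A is a four-legged stool. The seat is 276×325 mm, 39 mm thick, top at z = 404 mm. It stands on four round legs, each 36 mm in diameter, from z = 0 to the seat underside, each leg's axis is inset half a diameter from the nearest pair of seat edges (so the leg's bounding box is flush with the corner).

B is a fence section. Two 94×94 mm posts, 1146 mm tall, stand on the floor with a clear span of 1482 mm between their inner faces. Two horizontal rails of 94×81 mm section span the gap between the posts with their undersides at z = 153 mm and z = 968 mm, flush with the posts' −y face. 10 pickets, each 74 mm wide, 18 mm thick and 956 mm tall, are fixed to the +y face of the rails with their bottoms at z = 73 mm, evenly spaced across the span with equal gaps (rounded down to the nearest mm) at the −x end and between each pair — any rounding remainder accumulates at the +x end.

The fence section is on the floor beside the stool on its +y side.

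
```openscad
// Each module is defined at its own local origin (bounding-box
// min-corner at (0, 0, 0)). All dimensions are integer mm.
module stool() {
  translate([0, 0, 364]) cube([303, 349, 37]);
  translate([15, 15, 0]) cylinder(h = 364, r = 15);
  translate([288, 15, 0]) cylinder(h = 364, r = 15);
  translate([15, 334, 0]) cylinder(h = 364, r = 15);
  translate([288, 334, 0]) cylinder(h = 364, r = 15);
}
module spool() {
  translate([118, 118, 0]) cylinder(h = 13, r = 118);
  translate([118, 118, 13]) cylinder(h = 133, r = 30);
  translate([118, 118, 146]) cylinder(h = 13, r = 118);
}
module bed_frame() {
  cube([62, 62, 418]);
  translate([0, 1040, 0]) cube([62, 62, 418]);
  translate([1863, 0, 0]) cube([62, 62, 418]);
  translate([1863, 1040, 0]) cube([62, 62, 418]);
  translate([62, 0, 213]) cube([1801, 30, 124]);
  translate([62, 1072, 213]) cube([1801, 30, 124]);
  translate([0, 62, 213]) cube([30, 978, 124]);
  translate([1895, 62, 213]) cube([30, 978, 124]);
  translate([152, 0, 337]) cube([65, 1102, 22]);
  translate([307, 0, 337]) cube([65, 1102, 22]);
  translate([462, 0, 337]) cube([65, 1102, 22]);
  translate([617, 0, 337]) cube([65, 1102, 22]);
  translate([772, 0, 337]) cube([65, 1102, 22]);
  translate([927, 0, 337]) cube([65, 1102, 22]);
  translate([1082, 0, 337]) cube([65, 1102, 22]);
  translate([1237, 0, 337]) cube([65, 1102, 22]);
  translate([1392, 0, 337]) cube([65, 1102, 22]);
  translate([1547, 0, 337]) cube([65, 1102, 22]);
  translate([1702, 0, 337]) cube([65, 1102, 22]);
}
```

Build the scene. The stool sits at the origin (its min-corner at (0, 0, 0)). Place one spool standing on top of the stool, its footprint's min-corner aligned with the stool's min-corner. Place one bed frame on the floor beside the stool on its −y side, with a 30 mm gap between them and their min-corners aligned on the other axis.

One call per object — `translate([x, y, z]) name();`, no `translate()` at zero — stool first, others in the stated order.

stool();
translate([0, 0, 401]) spool();
translate([0, -1132, 0]) bed_frame();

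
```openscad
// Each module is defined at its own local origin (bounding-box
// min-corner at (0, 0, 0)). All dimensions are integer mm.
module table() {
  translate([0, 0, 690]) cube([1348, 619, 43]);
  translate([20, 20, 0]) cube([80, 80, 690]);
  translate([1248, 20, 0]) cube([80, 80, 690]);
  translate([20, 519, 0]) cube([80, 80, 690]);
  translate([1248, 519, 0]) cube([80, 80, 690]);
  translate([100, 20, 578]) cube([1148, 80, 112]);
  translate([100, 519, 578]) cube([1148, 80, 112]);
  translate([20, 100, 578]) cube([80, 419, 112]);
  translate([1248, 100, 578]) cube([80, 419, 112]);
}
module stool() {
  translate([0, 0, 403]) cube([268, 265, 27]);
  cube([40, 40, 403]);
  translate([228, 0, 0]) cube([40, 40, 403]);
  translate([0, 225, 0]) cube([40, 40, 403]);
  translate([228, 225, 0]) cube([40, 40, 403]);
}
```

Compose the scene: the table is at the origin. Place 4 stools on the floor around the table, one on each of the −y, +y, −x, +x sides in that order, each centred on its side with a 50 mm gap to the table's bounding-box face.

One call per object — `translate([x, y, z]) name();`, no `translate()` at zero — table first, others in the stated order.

table();
translate([540, -315, 0]) stool();
translate([540, 669, 0]) stool();
translate([-318, 177, 0]) stool();
translate([1398, 177, 0]) stool();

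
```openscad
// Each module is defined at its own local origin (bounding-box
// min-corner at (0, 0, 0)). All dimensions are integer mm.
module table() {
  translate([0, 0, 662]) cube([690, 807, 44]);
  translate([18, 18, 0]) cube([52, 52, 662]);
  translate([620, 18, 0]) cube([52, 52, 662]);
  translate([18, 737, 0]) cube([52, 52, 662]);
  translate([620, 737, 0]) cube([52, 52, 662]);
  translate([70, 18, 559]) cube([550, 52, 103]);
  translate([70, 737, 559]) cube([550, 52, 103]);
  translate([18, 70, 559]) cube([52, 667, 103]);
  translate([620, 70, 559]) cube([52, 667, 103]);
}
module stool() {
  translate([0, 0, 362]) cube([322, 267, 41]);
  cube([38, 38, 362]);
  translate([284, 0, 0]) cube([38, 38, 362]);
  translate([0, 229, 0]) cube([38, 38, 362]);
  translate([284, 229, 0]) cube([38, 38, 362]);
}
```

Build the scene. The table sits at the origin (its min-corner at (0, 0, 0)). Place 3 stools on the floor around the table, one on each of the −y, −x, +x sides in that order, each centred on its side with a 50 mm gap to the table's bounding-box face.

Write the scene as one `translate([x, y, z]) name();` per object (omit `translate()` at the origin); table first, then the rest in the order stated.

table();
translate([184, -317, 0]) stool();
translate([-372, 270, 0]) stool();
translate([740, 270, 0]) stool();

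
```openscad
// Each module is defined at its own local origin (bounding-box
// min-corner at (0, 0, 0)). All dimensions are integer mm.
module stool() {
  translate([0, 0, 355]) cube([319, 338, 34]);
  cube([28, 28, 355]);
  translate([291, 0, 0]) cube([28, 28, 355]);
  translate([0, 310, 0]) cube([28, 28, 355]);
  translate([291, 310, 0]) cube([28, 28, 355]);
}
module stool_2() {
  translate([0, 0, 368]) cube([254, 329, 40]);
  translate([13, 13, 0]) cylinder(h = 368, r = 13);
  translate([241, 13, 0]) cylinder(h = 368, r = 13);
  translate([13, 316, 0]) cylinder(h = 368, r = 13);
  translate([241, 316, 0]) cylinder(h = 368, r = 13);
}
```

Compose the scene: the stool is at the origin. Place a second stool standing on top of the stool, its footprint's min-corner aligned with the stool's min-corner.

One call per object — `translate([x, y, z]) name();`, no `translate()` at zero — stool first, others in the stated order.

stool();
translate([0, 0, 389]) stool_2();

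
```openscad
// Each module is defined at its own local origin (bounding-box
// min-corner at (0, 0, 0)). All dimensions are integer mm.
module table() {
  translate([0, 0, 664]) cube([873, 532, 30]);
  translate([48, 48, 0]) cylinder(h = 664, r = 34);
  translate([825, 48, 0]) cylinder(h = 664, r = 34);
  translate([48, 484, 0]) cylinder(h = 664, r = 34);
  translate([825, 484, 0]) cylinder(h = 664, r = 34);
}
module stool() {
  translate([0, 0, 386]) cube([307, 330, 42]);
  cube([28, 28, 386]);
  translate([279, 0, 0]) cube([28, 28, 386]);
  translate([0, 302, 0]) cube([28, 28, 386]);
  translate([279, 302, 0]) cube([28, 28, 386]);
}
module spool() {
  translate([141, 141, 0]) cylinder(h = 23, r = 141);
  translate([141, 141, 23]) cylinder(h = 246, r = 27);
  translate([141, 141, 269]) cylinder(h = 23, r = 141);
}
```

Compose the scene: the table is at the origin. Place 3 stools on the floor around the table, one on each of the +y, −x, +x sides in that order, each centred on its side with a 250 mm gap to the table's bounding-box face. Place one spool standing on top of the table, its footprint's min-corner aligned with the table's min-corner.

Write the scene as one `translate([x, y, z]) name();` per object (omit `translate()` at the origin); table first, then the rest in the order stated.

table();
translate([283, 782, 0]) stool();
translate([-557, 101, 0]) stool();
translate([1123, 101, 0]) stool();
translate([0, 0, 694]) spool();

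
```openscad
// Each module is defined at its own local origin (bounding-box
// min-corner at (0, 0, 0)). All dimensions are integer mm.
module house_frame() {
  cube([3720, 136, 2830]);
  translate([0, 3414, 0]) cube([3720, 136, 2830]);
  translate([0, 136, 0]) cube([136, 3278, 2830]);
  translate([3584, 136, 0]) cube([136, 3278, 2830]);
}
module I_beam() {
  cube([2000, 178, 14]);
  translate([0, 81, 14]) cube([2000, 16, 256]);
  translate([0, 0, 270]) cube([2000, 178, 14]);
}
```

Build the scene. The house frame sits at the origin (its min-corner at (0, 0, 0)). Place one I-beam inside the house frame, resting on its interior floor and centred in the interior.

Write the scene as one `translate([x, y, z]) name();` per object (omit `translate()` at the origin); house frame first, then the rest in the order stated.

house_frame();
translate([860, 1686, 0]) I_beam();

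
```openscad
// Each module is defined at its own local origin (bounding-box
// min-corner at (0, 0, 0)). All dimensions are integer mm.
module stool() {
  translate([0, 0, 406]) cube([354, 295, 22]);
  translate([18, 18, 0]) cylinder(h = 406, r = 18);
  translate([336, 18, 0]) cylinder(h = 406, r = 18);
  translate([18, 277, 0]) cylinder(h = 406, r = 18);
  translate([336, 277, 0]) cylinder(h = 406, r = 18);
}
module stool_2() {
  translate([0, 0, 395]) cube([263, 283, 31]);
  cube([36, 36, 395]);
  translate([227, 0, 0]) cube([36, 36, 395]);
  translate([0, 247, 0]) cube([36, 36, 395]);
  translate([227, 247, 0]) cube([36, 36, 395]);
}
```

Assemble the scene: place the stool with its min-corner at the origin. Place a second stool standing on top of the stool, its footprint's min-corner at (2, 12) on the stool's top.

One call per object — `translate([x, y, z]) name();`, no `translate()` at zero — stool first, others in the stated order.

stool();
translate([2, 12, 428]) stool_2();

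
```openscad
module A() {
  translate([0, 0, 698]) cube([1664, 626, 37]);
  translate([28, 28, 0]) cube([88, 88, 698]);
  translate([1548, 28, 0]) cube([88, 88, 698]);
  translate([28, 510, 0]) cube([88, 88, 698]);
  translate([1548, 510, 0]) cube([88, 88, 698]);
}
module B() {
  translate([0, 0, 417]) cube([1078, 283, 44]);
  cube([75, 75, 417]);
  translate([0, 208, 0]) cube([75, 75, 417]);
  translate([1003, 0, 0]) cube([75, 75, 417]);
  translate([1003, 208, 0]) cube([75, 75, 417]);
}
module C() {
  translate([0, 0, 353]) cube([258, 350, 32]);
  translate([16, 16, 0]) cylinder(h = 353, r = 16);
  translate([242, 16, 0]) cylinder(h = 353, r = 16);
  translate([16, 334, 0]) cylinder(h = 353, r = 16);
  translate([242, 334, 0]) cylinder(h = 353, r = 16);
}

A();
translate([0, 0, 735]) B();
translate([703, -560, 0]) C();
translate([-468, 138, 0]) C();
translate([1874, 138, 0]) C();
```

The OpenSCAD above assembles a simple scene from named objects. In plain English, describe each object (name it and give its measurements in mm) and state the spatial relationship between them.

A is a rectangular dining table. The top is 1664×626×37 mm with its upper surface at z = 735 mm. It stands on four 88×88 mm square legs, each inset 28 mm from the nearest pair of top edges, running from the floor to the underside of the top.

B is a long wooden bench with a 1078 mm (x) × 283 mm (y) seat, 44 mm thick, its top surface 461 mm above the floor. Four 75 mm square legs at the seat corners, flush with the edges, run from z = 0 to the seat underside.

C is a simple wooden stool: a rectangular seat 258 mm (x) by 350 mm (y), 32 mm thick, top face at z = 385 mm, on four round legs, each 32 mm in diameter. The legs rest on z = 0, each leg's axis is inset half a diameter from the nearest pair of seat edges (so the leg's bounding box is flush with the corner).

The bench is on top of the table. Three stools sit around the table at the −y, −x, +x sides.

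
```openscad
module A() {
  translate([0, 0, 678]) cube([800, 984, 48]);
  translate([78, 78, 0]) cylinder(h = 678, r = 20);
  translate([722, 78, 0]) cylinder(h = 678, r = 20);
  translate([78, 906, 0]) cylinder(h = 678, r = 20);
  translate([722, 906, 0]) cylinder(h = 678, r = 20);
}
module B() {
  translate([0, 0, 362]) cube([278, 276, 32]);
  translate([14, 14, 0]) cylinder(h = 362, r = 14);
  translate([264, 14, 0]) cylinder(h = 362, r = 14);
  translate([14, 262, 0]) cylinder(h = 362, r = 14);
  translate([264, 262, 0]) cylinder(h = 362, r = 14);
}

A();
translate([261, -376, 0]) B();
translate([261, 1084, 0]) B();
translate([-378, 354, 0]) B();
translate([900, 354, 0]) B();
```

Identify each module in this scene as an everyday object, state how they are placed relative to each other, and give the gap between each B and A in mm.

A is a table. B is a stool. Four stools sit around the table at the −y, +y, −x, +x sides. The gap between each stool and the table is 100 mm.

Each stool's nearest face is 100 mm from the table's bounding box.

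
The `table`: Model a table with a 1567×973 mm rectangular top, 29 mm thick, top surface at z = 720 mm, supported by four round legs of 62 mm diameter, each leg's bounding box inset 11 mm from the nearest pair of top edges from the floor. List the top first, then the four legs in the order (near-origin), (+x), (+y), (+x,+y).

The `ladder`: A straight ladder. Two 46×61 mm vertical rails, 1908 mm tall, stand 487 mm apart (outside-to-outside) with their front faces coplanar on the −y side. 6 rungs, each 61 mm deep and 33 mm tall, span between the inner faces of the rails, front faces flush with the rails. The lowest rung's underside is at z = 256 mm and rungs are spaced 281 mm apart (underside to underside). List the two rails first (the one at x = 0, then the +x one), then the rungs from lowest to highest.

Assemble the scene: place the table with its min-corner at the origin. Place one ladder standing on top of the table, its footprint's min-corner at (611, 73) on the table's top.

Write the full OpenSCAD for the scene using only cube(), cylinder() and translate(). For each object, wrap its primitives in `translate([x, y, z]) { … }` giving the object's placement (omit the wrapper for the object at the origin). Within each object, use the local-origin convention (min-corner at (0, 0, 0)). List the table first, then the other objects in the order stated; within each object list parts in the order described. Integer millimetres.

translate([0, 0, 691]) cube([1567, 973, 29]);
translate([42, 42, 0]) cylinder(h = 691, r = 31);
translate([1525, 42, 0]) cylinder(h = 691, r = 31);
translate([42, 931, 0]) cylinder(h = 691, r = 31);
translate([1525, 931, 0]) cylinder(h = 691, r = 31);
translate([611, 73, 720]) {
  cube([46, 61, 1908]);
  translate([441, 0, 0]) cube([46, 61, 1908]);
  translate([46, 0, 256]) cube([395, 61, 33]);
  translate([46, 0, 537]) cube([395, 61, 33]);
  translate([46, 0, 818]) cube([395, 61, 33]);
  translate([46, 0, 1099]) cube([395, 61, 33]);
  translate([46, 0, 1380]) cube([395, 61, 33]);
  translate([46, 0, 1661]) cube([395, 61, 33]);
}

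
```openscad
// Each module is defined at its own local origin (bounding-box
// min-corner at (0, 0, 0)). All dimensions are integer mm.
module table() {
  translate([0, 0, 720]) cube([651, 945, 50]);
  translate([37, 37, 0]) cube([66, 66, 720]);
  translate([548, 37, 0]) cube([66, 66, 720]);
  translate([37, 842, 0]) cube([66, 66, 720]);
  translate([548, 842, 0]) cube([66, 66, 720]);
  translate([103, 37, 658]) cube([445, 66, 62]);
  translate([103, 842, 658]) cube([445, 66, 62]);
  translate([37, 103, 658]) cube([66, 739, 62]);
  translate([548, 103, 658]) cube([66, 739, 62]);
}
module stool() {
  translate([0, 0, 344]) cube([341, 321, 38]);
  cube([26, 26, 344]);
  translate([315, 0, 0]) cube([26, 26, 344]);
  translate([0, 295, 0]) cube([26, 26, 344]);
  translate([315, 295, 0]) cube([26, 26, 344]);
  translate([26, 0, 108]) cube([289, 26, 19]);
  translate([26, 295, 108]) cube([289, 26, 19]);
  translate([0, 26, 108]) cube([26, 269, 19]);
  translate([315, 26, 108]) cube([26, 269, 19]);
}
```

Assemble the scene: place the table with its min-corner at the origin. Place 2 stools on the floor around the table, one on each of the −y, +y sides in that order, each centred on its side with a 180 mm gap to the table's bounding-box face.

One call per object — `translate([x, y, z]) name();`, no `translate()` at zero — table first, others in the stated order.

table();
translate([155, -501, 0]) stool();
translate([155, 1125, 0]) stool();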